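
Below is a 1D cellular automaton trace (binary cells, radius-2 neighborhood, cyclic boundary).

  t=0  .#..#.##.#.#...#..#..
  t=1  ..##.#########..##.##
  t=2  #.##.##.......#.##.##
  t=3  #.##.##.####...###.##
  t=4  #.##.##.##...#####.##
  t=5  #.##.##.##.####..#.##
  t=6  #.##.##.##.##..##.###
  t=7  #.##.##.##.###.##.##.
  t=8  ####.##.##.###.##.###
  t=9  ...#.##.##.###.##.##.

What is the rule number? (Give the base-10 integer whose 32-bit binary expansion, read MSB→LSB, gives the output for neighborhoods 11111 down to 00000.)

653787081

  ##### -> .   bit 31 = 0  t=1,i=7
  ####. -> .   bit 30 = 0  t=1,i=12
  ###.# -> #   bit 29 = 1  t=2,i=0
  ###.. -> .   bit 28 = 0  t=1,i=13
  ##.## -> .   bit 27 = 0  t=1,i=4
  ##.#. -> #   bit 26 = 1  t=0,i=8
  ##..# -> #   bit 25 = 1  t=1,i=0
  ##... -> .   bit 24 = 0  t=2,i=7
  #.### -> #   bit 23 = 1  t=1,i=5
  #.##. -> #   bit 22 = 1  t=0,i=6
  #.#.# -> #   bit 21 = 1  t=0,i=9
  #.#.. -> #   bit 20 = 1  t=0,i=11
  #..## -> .   bit 19 = 0  t=1,i=1
  #..#. -> #   bit 18 = 1  t=0,i=3
  #...# -> #   bit 17 = 1  t=0,i=13
  #.... -> #   bit 16 = 1  t=2,i=8
  .#### -> #   bit 15 = 1  t=1,i=6
  .###. -> #   bit 14 = 1  t=2,i=20
  .##.# -> #   bit 13 = 1  t=0,i=7
  .##.. -> #   bit 12 = 1  t=1,i=20
  .#.## -> #   bit 11 = 1  t=0,i=5
  .#.#. -> #   bit 10 = 1  t=0,i=10
  .#..# -> #   bit 9 = 1  t=0,i=2
  .#... -> #   bit 8 = 1  t=0,i=12
  ..### -> #   bit 7 = 1  t=3,i=15
  ..##. -> #   bit 6 = 1  t=1,i=2
  ..#.# -> .   bit 5 = 0  t=0,i=4
  ..#.. -> .   bit 4 = 0  t=0,i=1
  ...## -> #   bit 3 = 1  t=3,i=14
  ...#. -> .   bit 2 = 0  t=0,i=0
  ....# -> .   bit 1 = 0  t=2,i=12
  ..... -> #   bit 0 = 1  t=2,i=9
  bits 00100110111101111111111111001001 = 653787081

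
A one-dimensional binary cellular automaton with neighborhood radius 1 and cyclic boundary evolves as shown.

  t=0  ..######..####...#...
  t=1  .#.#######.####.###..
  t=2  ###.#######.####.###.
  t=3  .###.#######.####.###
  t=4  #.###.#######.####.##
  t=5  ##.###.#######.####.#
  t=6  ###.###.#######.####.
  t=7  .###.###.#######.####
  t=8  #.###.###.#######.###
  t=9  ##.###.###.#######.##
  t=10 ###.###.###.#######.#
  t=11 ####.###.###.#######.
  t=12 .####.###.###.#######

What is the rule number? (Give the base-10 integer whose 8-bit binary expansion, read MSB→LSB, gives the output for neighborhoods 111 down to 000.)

246

  ### -> #   bit 7 = 1  t=0,i=3
  ##. -> #   bit 6 = 1  t=0,i=7
  #.# -> #   bit 5 = 1  t=1,i=2
  #.. -> #   bit 4 = 1  t=0,i=8
  .## -> .   bit 3 = 0  t=0,i=2
  .#. -> #   bit 2 = 1  t=0,i=17
  ..# -> #   bit 1 = 1  t=0,i=1
  ... -> .   bit 0 = 0  t=0,i=0
  bits 11110110 = 246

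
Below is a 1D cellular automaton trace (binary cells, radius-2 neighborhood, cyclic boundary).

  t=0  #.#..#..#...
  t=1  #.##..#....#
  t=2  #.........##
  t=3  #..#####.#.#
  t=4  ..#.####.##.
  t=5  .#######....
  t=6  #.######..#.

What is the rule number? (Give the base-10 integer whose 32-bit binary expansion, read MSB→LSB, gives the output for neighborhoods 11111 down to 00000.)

4038650477

  nb #####: next=#  (t=3,i=5, bit31=1)
  nb ####.: next=#  (t=3,i=6, bit30=1)
  nb ###.#: next=#  (t=3,i=7, bit29=1)
  nb ###..: next=#  (t=2,i=0, bit28=1)
  nb ##.##: next=.  (t=1,i=1, bit27=0)
  nb ##.#.: next=.  (t=3,i=8, bit26=0)
  nb ##..#: next=.  (t=1,i=4, bit25=0)
  nb ##...: next=.  (t=2,i=1, bit24=0)
  nb #.###: next=#  (t=4,i=4, bit23=1)
  nb #.##.: next=.  (t=1,i=2, bit22=0)
  nb #.#.#: next=#  (t=3,i=9, bit21=1)
  nb #.#..: next=#  (t=0,i=2, bit20=1)
  nb #..##: next=#  (t=3,i=2, bit19=1)
  nb #..#.: next=.  (t=0,i=4, bit18=0)
  nb #...#: next=.  (t=0,i=10, bit17=0)
  nb #....: next=.  (t=1,i=8, bit16=0)
  nb .####: next=#  (t=3,i=4, bit15=1)
  nb .###.: next=#  (t=2,i=11, bit14=1)
  nb .##.#: next=#  (t=1,i=0, bit13=1)
  nb .##..: next=.  (t=1,i=3, bit12=0)
  nb .#.##: next=#  (t=3,i=10, bit11=1)
  nb .#.#.: next=.  (t=0,i=1, bit10=0)
  nb .#..#: next=#  (t=0,i=3, bit9=1)
  nb .#...: next=.  (t=0,i=9, bit8=0)
  nb ..###: next=.  (t=2,i=10, bit7=0)
  nb ..##.: next=#  (t=1,i=11, bit6=1)
  nb ..#.#: next=#  (t=0,i=0, bit5=1)
  nb ..#..: next=.  (t=0,i=5, bit4=0)
  nb ...##: next=#  (t=1,i=10, bit3=1)
  nb ...#.: next=#  (t=0,i=11, bit2=1)
  nb ....#: next=.  (t=1,i=9, bit1=0)
  nb .....: next=#  (t=2,i=3, bit0=1)
  bits 11110000101110001110101001101101 = 4038650477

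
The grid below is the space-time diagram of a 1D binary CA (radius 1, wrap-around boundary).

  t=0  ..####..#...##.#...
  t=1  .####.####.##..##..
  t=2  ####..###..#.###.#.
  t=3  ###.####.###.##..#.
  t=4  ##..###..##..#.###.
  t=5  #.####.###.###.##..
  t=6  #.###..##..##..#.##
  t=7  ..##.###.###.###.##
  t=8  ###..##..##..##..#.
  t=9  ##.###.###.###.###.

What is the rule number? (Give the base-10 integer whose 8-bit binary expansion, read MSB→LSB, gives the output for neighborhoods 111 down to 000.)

  [7] ### => #  t=0,i=3
  [6] ##. => .  t=0,i=5
  [5] #.# => .  t=0,i=14
  [4] #.. => #  t=0,i=6
  [3] .## => #  t=0,i=2
  [2] .#. => #  t=0,i=8
  [1] ..# => #  t=0,i=1
  [0] ... => .  t=0,i=0
  bits 10011110 = 158

158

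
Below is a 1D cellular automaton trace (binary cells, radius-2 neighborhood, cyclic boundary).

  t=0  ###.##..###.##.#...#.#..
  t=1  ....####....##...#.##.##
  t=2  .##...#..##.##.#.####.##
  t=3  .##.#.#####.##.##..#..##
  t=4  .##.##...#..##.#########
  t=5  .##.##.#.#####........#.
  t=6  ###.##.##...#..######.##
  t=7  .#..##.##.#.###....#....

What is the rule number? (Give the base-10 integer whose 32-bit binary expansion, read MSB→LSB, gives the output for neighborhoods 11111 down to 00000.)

1114586739

  nb #####: next=.  (t=3,i=8, bit31=0)
  nb ####.: next=#  (t=1,i=6, bit30=1)
  nb ###.#: next=.  (t=0,i=2, bit29=0)
  nb ###..: next=.  (t=1,i=7, bit28=0)
  nb ##.##: next=.  (t=0,i=3, bit27=0)
  nb ##.#.: next=.  (t=0,i=14, bit26=0)
  nb ##..#: next=#  (t=0,i=6, bit25=1)
  nb ##...: next=.  (t=1,i=0, bit24=0)
  nb #.###: next=.  (t=2,i=17, bit23=0)
  nb #.##.: next=#  (t=0,i=4, bit22=1)
  nb #.#.#: next=#  (t=2,i=15, bit21=1)
  nb #.#..: next=.  (t=0,i=15, bit20=0)
  nb #..##: next=#  (t=0,i=7, bit19=1)
  nb #..#.: next=#  (t=3,i=18, bit18=1)
  nb #...#: next=#  (t=0,i=17, bit17=1)
  nb #....: next=#  (t=1,i=1, bit16=1)
  nb .####: next=.  (t=1,i=5, bit15=0)
  nb .###.: next=.  (t=0,i=1, bit14=0)
  nb .##.#: next=#  (t=0,i=13, bit13=1)
  nb .##..: next=#  (t=0,i=5, bit12=1)
  nb .#.##: next=#  (t=1,i=18, bit11=1)
  nb .#.#.: next=#  (t=0,i=20, bit10=1)
  nb .#..#: next=#  (t=0,i=22, bit9=1)
  nb .#...: next=.  (t=0,i=16, bit8=0)
  nb ..###: next=.  (t=0,i=0, bit7=0)
  nb ..##.: next=#  (t=1,i=12, bit6=1)
  nb ..#.#: next=#  (t=0,i=19, bit5=1)
  nb ..#..: next=#  (t=2,i=6, bit4=1)
  nb ...##: next=.  (t=1,i=3, bit3=0)
  nb ...#.: next=.  (t=0,i=18, bit2=0)
  nb ....#: next=#  (t=1,i=2, bit1=1)
  nb .....: next=#  (t=5,i=16, bit0=1)
  bits 01000010011011110011111001110011 = 1114586739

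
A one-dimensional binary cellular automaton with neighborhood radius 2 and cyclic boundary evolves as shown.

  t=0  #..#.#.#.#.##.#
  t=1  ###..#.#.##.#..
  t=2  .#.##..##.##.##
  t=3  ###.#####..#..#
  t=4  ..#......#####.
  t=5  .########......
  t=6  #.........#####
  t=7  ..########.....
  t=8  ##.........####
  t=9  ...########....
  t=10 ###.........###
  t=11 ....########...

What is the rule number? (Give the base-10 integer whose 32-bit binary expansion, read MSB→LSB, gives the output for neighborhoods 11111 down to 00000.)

  [31] ##### => .  t=3,i=6
  [30] ####. => .  t=3,i=1
  [29] ###.# => #  t=3,i=2
  [28] ###.. => .  t=1,i=2
  [27] ##.## => .  t=0,i=13
  [26] ##.#. => #  t=1,i=11
  [25] ##..# => #  t=0,i=1
  [24] ##... => .  t=4,i=14
  [23] #.### => .  t=3,i=4
  [22] #.##. => .  t=0,i=11
  [21] #.#.# => #  t=0,i=5
  [20] #.#.. => .  t=1,i=12
  [19] #..## => #  t=1,i=14
  [18] #..#. => #  t=0,i=2
  [17] #...# => .  t=4,i=0
  [16] #.... => #  t=4,i=4
  [15] .#### => .  t=3,i=0
  [14] .###. => #  t=1,i=1
  [13] .##.# => #  t=0,i=12
  [12] .##.. => #  t=0,i=0
  [11] .#.## => #  t=0,i=10
  [10] .#.#. => .  t=0,i=4
  [9] .#..# => #  t=1,i=13
  [8] .#... => #  t=4,i=3
  [7] ..### => .  t=1,i=0
  [6] ..##. => #  t=2,i=7
  [5] ..#.# => .  t=0,i=3
  [4] ..#.. => #  t=3,i=11
  [3] ...## => #  t=4,i=8
  [2] ...#. => #  t=4,i=1
  [1] ....# => #  t=4,i=7
  [0] ..... => #  t=4,i=5
  bits 00100110001011010111101101011111 = 640514911

640514911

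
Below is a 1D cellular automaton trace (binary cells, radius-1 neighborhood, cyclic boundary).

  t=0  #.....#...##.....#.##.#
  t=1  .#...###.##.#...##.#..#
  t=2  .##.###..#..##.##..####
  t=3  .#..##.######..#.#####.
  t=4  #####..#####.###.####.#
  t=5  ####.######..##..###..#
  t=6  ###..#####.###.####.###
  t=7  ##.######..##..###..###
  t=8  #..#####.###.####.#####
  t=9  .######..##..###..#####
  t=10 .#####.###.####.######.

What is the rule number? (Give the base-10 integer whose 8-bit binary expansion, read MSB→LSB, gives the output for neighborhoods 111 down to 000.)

158

  nb ###: next=#  (t=1,i=6, bit7=1)
  nb ##.: next=.  (t=0,i=0, bit6=0)
  nb #.#: next=.  (t=0,i=18, bit5=0)
  nb #..: next=#  (t=0,i=1, bit4=1)
  nb .##: next=#  (t=0,i=10, bit3=1)
  nb .#.: next=#  (t=0,i=6, bit2=1)
  nb ..#: next=#  (t=0,i=5, bit1=1)
  nb ...: next=.  (t=0,i=2, bit0=0)
  bits 10011110 = 158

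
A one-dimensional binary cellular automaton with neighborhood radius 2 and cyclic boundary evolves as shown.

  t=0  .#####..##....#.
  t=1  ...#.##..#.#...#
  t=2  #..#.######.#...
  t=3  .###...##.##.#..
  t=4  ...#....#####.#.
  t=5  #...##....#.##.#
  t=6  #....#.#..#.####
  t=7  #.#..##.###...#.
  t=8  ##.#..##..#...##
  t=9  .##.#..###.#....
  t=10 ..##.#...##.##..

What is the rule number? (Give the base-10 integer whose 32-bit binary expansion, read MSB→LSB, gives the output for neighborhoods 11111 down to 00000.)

  ##### -> #   bit 31 = 1  t=0,i=3
  ####. -> .   bit 30 = 0  t=0,i=4
  ###.# -> #   bit 29 = 1  t=2,i=10
  ###.. -> #   bit 28 = 1  t=0,i=5
  ##.## -> #   bit 27 = 1  t=3,i=9
  ##.#. -> #   bit 26 = 1  t=2,i=11
  ##..# -> #   bit 25 = 1  t=0,i=6
  ##... -> .   bit 24 = 0  t=0,i=10
  #.### -> .   bit 23 = 0  t=2,i=5
  #.##. -> #   bit 22 = 1  t=1,i=5
  #.#.# -> #   bit 21 = 1  t=7,i=0
  #.#.. -> .   bit 20 = 0  t=1,i=11
  #..## -> .   bit 19 = 0  t=0,i=0
  #..#. -> #   bit 18 = 1  t=1,i=8
  #...# -> .   bit 17 = 0  t=1,i=1
  #.... -> #   bit 16 = 1  t=0,i=11
  .#### -> .   bit 15 = 0  t=0,i=2
  .###. -> .   bit 14 = 0  t=3,i=2
  .##.# -> #   bit 13 = 1  t=3,i=8
  .##.. -> #   bit 12 = 1  t=0,i=9
  .#.## -> .   bit 11 = 0  t=1,i=4
  .#.#. -> #   bit 10 = 1  t=1,i=10
  .#..# -> #   bit 9 = 1  t=0,i=15
  .#... -> #   bit 8 = 1  t=1,i=0
  ..### -> .   bit 7 = 0  t=0,i=1
  ..##. -> .   bit 6 = 0  t=0,i=8
  ..#.# -> #   bit 5 = 1  t=1,i=3
  ..#.. -> .   bit 4 = 0  t=0,i=14
  ...## -> .   bit 3 = 0  t=3,i=0
  ...#. -> .   bit 2 = 0  t=0,i=13
  ....# -> .   bit 1 = 0  t=0,i=12
  ..... -> .   bit 0 = 0  t=9,i=14
  bits 10111110011001010011011100100000 = 3194304288

3194304288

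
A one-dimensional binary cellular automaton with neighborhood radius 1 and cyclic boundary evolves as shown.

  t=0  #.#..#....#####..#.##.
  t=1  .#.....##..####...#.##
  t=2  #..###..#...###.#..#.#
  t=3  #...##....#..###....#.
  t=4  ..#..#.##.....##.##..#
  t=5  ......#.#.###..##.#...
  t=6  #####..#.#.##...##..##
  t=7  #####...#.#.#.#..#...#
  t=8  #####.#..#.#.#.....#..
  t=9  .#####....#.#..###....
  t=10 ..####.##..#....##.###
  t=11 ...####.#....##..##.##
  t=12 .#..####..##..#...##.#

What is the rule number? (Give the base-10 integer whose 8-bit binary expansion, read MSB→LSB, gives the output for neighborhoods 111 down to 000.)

  nb ###: next=#  (t=0,i=11, bit7=1)
  nb ##.: next=#  (t=0,i=14, bit6=1)
  nb #.#: next=#  (t=0,i=1, bit5=1)
  nb #..: next=.  (t=0,i=3, bit4=0)
  nb .##: next=.  (t=0,i=10, bit3=0)
  nb .#.: next=.  (t=0,i=0, bit2=0)
  nb ..#: next=.  (t=0,i=4, bit1=0)
  nb ...: next=#  (t=0,i=7, bit0=1)
  bits 11100001 = 225

225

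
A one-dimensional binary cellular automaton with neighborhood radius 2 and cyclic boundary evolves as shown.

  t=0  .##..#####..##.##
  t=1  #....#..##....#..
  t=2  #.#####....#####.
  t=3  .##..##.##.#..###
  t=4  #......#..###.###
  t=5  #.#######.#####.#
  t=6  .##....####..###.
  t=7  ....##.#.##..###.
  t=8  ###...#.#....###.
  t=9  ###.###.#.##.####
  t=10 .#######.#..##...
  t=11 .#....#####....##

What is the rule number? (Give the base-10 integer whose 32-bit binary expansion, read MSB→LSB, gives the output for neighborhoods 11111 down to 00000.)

2090027703

  ##### -> .   bit 31 = 0  t=0,i=7
  ####. -> #   bit 30 = 1  t=0,i=8
  ###.# -> #   bit 29 = 1  t=2,i=15
  ###.. -> #   bit 28 = 1  t=0,i=9
  ##.## -> #   bit 27 = 1  t=0,i=0
  ##.#. -> #   bit 26 = 1  t=2,i=16
  ##..# -> .   bit 25 = 0  t=0,i=3
  ##... -> .   bit 24 = 0  t=1,i=10
  #.### -> #   bit 23 = 1  t=2,i=2
  #.##. -> .   bit 22 = 0  t=0,i=1
  #.#.# -> .   bit 21 = 0  t=2,i=0
  #.#.. -> #   bit 20 = 1  t=3,i=11
  #..## -> .   bit 19 = 0  t=0,i=4
  #..#. -> .   bit 18 = 0  t=1,i=16
  #...# -> #   bit 17 = 1  t=8,i=4
  #.... -> #   bit 16 = 1  t=1,i=2
  .#### -> .   bit 15 = 0  t=0,i=6
  .###. -> #   bit 14 = 1  t=3,i=15
  .##.# -> .   bit 13 = 0  t=0,i=13
  .##.. -> .   bit 12 = 0  t=0,i=2
  .#.## -> #   bit 11 = 1  t=2,i=1
  .#.#. -> .   bit 10 = 0  t=8,i=7
  .#..# -> #   bit 9 = 1  t=1,i=6
  .#... -> .   bit 8 = 0  t=1,i=1
  ..### -> #   bit 7 = 1  t=0,i=5
  ..##. -> .   bit 6 = 0  t=0,i=12
  ..#.# -> #   bit 5 = 1  t=8,i=6
  ..#.. -> #   bit 4 = 1  t=1,i=0
  ...## -> .   bit 3 = 0  t=2,i=10
  ...#. -> #   bit 2 = 1  t=1,i=4
  ....# -> #   bit 1 = 1  t=1,i=3
  ..... -> #   bit 0 = 1  t=4,i=3
  bits 01111100100100110100101010110111 = 2090027703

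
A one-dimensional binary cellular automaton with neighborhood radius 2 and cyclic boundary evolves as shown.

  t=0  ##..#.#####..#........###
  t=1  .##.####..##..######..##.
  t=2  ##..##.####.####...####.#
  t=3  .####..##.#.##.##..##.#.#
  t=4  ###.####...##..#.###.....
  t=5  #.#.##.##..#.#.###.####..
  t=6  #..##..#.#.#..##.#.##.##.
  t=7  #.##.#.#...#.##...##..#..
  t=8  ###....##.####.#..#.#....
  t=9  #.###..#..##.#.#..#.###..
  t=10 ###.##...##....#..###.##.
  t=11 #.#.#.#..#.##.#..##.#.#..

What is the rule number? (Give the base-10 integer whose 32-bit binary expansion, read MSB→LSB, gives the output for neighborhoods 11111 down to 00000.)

  #####|.  b31=0 t=0,i=8
  ####.|.  b30=0 t=0,i=0
  ###.#|#  b29=1 t=2,i=10
  ###..|#  b28=1 t=0,i=1
  ##.##|.  b27=0 t=1,i=3
  ##.#.|.  b26=0 t=3,i=9
  ##..#|#  b25=1 t=0,i=2
  ##...|#  b24=1 t=2,i=16
  #.###|#  b23=1 t=0,i=6
  #.##.|#  b22=1 t=3,i=12
  #.#.#|.  b21=0 t=3,i=10
  #.#..|#  b20=1 t=6,i=0
  #..##|#  b19=1 t=1,i=0
  #..#.|.  b18=0 t=0,i=3
  #...#|.  b17=0 t=2,i=17
  #....|#  b16=1 t=0,i=15
  .####|#  b15=1 t=0,i=7
  .###.|.  b14=0 t=2,i=0
  .##.#|.  b13=0 t=1,i=2
  .##..|.  b12=0 t=1,i=11
  .#.##|#  b11=1 t=0,i=5
  .#.#.|.  b10=0 t=3,i=23
  .#..#|.  b9=0 t=6,i=1
  .#...|#  b8=1 t=0,i=14
  ..###|#  b7=1 t=0,i=22
  ..##.|#  b6=1 t=1,i=1
  ..#.#|#  b5=1 t=0,i=4
  ..#..|.  b4=0 t=0,i=13
  ...##|.  b3=0 t=0,i=21
  ...#.|#  b2=1 t=7,i=10
  ....#|.  b1=0 t=0,i=20
  .....|#  b0=1 t=0,i=16
  bits 00110011110110011000100111100101 = 869894629

869894629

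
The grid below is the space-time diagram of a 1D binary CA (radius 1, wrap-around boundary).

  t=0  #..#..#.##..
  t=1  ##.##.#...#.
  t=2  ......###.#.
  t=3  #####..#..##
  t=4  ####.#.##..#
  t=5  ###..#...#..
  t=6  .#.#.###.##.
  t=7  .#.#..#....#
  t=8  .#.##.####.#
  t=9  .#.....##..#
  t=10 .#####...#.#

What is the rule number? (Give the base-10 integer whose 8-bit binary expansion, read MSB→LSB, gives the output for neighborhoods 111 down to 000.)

  [7] ### => #  t=2,i=7
  [6] ##. => .  t=0,i=9
  [5] #.# => .  t=0,i=7
  [4] #.. => #  t=0,i=1
  [3] .## => .  t=0,i=8
  [2] .#. => #  t=0,i=0
  [1] ..# => .  t=0,i=2
  [0] ... => #  t=1,i=8
  bits 10010101 = 149

149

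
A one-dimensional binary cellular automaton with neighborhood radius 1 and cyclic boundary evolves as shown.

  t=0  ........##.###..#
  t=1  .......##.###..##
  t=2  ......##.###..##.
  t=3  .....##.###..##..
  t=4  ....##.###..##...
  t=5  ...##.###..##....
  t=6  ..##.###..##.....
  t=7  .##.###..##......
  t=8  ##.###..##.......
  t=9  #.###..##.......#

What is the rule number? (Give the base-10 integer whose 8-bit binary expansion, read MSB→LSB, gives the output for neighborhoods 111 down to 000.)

174

  nb ###: next=#  (t=0,i=12, bit7=1)
  nb ##.: next=.  (t=0,i=9, bit6=0)
  nb #.#: next=#  (t=0,i=10, bit5=1)
  nb #..: next=.  (t=0,i=0, bit4=0)
  nb .##: next=#  (t=0,i=8, bit3=1)
  nb .#.: next=#  (t=0,i=16, bit2=1)
  nb ..#: next=#  (t=0,i=7, bit1=1)
  nb ...: next=.  (t=0,i=1, bit0=0)
  bits 10101110 = 174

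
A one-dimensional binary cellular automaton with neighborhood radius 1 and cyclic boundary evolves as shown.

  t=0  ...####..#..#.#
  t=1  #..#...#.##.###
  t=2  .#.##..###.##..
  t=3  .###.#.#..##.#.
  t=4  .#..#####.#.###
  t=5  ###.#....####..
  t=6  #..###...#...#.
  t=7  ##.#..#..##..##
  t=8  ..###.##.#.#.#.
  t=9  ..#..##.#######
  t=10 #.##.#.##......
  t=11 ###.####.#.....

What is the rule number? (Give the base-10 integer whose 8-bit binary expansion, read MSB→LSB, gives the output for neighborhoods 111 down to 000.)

  [7] ### => .  t=0,i=4
  [6] ##. => .  t=0,i=6
  [5] #.# => #  t=0,i=13
  [4] #.. => #  t=0,i=0
  [3] .## => #  t=0,i=3
  [2] .#. => #  t=0,i=9
  [1] ..# => .  t=0,i=2
  [0] ... => .  t=0,i=1
  bits 00111100 = 60

60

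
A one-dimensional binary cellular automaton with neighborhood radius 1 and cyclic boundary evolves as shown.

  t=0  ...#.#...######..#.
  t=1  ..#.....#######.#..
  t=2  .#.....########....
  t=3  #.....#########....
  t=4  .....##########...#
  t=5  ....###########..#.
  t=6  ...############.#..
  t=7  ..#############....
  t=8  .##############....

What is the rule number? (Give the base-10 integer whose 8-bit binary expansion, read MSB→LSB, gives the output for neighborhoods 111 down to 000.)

202

  ###|#  b7=1 t=0,i=10
  ##.|#  b6=1 t=0,i=14
  #.#|.  b5=0 t=0,i=4
  #..|.  b4=0 t=0,i=6
  .##|#  b3=1 t=0,i=9
  .#.|.  b2=0 t=0,i=3
  ..#|#  b1=1 t=0,i=2
  ...|.  b0=0 t=0,i=0
  bits 11001010 = 202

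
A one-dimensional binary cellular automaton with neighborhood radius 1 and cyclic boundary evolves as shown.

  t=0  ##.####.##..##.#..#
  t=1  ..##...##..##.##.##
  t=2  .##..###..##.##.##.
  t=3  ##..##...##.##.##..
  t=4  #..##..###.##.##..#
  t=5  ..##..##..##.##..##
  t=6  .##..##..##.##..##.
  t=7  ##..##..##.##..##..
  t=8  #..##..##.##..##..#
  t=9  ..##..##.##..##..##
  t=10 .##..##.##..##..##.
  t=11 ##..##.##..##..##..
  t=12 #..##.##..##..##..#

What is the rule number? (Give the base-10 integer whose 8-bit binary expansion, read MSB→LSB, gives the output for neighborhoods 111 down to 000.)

  [7] ### => .  t=0,i=0
  [6] ##. => .  t=0,i=1
  [5] #.# => #  t=0,i=2
  [4] #.. => .  t=0,i=10
  [3] .## => #  t=0,i=3
  [2] .#. => #  t=0,i=15
  [1] ..# => #  t=0,i=11
  [0] ... => #  t=1,i=5
  bits 00101111 = 47

47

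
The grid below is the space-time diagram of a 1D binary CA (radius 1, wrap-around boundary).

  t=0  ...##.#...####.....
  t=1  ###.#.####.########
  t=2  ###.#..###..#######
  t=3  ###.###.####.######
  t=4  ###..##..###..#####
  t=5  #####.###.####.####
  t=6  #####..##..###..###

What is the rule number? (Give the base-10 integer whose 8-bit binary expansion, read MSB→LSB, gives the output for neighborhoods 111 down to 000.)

  nb ###: next=#  (t=0,i=11, bit7=1)
  nb ##.: next=#  (t=0,i=4, bit6=1)
  nb #.#: next=.  (t=0,i=5, bit5=0)
  nb #..: next=#  (t=0,i=7, bit4=1)
  nb .##: next=.  (t=0,i=3, bit3=0)
  nb .#.: next=#  (t=0,i=6, bit2=1)
  nb ..#: next=#  (t=0,i=2, bit1=1)
  nb ...: next=#  (t=0,i=0, bit0=1)
  bits 11010111 = 215

215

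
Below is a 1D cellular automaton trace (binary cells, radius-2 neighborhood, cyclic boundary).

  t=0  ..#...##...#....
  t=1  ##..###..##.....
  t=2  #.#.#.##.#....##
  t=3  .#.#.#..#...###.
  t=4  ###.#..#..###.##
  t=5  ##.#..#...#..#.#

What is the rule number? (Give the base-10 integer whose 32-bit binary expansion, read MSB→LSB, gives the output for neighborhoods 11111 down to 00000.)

3724971246

  #####|#  b31=1 t=4,i=0
  ####.|#  b30=1 t=4,i=1
  ###.#|.  b29=0 t=2,i=0
  ###..|#  b28=1 t=1,i=6
  ##.##|#  b27=1 t=4,i=13
  ##.#.|#  b26=1 t=2,i=1
  ##..#|#  b25=1 t=1,i=2
  ##...|.  b24=0 t=0,i=8
  #.###|.  b23=0 t=4,i=14
  #.##.|.  b22=0 t=2,i=6
  #.#.#|.  b21=0 t=2,i=2
  #.#..|.  b20=0 t=2,i=9
  #..##|.  b19=0 t=1,i=3
  #..#.|#  b18=1 t=3,i=0
  #...#|#  b17=1 t=0,i=4
  #....|.  b16=0 t=0,i=13
  .####|#  b15=1 t=4,i=15
  .###.|.  b14=0 t=1,i=5
  .##.#|.  b13=0 t=2,i=7
  .##..|.  b12=0 t=0,i=7
  .#.##|#  b11=1 t=2,i=5
  .#.#.|#  b10=1 t=2,i=3
  .#..#|.  b9=0 t=3,i=6
  .#...|.  b8=0 t=0,i=3
  ..###|#  b7=1 t=1,i=4
  ..##.|#  b6=1 t=0,i=6
  ..#.#|#  b5=1 t=3,i=1
  ..#..|.  b4=0 t=0,i=2
  ...##|#  b3=1 t=0,i=5
  ...#.|#  b2=1 t=0,i=1
  ....#|#  b1=1 t=0,i=0
  .....|.  b0=0 t=0,i=14
  bits 11011110000001101000110011101110 = 3724971246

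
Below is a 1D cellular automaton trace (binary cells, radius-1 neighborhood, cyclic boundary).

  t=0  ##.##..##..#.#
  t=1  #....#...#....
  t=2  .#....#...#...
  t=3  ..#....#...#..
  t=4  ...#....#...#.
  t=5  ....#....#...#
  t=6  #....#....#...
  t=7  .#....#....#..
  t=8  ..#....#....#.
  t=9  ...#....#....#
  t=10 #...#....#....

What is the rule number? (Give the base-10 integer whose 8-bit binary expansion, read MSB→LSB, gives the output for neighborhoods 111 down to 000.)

  [7] ### => #  t=0,i=0
  [6] ##. => .  t=0,i=1
  [5] #.# => .  t=0,i=2
  [4] #.. => #  t=0,i=5
  [3] .## => .  t=0,i=3
  [2] .#. => .  t=0,i=11
  [1] ..# => .  t=0,i=6
  [0] ... => .  t=1,i=2
  bits 10010000 = 144

144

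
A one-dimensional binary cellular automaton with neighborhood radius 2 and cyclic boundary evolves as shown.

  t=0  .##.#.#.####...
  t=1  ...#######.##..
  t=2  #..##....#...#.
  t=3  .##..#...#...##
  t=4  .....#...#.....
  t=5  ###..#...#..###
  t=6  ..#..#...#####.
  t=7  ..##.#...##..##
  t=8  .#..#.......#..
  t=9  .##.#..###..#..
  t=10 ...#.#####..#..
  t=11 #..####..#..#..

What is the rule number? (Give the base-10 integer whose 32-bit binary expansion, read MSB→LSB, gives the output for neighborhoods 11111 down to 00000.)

  nb #####: next=.  (t=1,i=5, bit31=0)
  nb ####.: next=.  (t=0,i=10, bit30=0)
  nb ###.#: next=#  (t=1,i=9, bit29=1)
  nb ###..: next=#  (t=0,i=11, bit28=1)
  nb ##.##: next=.  (t=1,i=10, bit27=0)
  nb ##.#.: next=#  (t=0,i=3, bit26=1)
  nb ##..#: next=.  (t=3,i=3, bit25=0)
  nb ##...: next=#  (t=0,i=12, bit24=1)
  nb #.###: next=#  (t=0,i=8, bit23=1)
  nb #.##.: next=.  (t=1,i=11, bit22=0)
  nb #.#.#: next=#  (t=0,i=4, bit21=1)
  nb #.#..: next=.  (t=2,i=0, bit20=0)
  nb #..##: next=#  (t=2,i=2, bit19=1)
  nb #..#.: next=.  (t=3,i=4, bit18=0)
  nb #...#: next=.  (t=2,i=11, bit17=0)
  nb #....: next=.  (t=0,i=13, bit16=0)
  nb .####: next=#  (t=0,i=9, bit15=1)
  nb .###.: next=#  (t=9,i=8, bit14=1)
  nb .##.#: next=.  (t=0,i=2, bit13=0)
  nb .##..: next=.  (t=1,i=12, bit12=0)
  nb .#.##: next=#  (t=0,i=7, bit11=1)
  nb .#.#.: next=#  (t=0,i=5, bit10=1)
  nb .#..#: next=#  (t=2,i=1, bit9=1)
  nb .#...: next=.  (t=2,i=10, bit8=0)
  nb ..###: next=#  (t=1,i=3, bit7=1)
  nb ..##.: next=.  (t=0,i=1, bit6=0)
  nb ..#.#: next=#  (t=2,i=13, bit5=1)
  nb ..#..: next=#  (t=2,i=9, bit4=1)
  nb ...##: next=.  (t=0,i=0, bit3=0)
  nb ...#.: next=.  (t=2,i=8, bit2=0)
  nb ....#: next=.  (t=0,i=14, bit1=0)
  nb .....: next=#  (t=1,i=0, bit0=1)
  bits 00110101101010001100111010110001 = 900255409

900255409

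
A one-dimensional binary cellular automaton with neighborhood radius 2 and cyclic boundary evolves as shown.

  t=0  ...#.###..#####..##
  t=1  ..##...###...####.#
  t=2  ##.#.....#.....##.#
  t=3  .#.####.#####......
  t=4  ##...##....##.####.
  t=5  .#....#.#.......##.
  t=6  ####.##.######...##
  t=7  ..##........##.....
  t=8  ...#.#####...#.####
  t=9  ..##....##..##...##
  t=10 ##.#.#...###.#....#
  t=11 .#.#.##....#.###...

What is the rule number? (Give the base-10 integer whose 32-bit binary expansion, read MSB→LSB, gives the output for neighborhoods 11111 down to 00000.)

  [31] ##### => .  t=0,i=12
  [30] ####. => #  t=0,i=13
  [29] ###.# => #  t=1,i=16
  [28] ###.. => #  t=0,i=7
  [27] ##.## => .  t=2,i=17
  [26] ##.#. => .  t=1,i=17
  [25] ##..# => #  t=0,i=8
  [24] ##... => .  t=0,i=0
  [23] #.### => .  t=0,i=5
  [22] #.##. => .  t=4,i=0
  [21] #.#.# => #  t=10,i=3
  [20] #.#.. => #  t=1,i=18
  [19] #..## => #  t=0,i=9
  [18] #..#. => #  t=5,i=0
  [17] #...# => .  t=0,i=1
  [16] #.... => #  t=2,i=5
  [15] .#### => .  t=0,i=11
  [14] .###. => .  t=0,i=6
  [13] .##.# => .  t=2,i=16
  [12] .##.. => #  t=0,i=18
  [11] .#.## => .  t=0,i=4
  [10] .#.#. => .  t=5,i=7
  [9] .#..# => #  t=1,i=0
  [8] .#... => #  t=2,i=4
  [7] ..### => .  t=0,i=10
  [6] ..##. => .  t=0,i=17
  [5] ..#.# => #  t=0,i=3
  [4] ..#.. => #  t=2,i=9
  [3] ...## => .  t=1,i=6
  [2] ...#. => #  t=0,i=2
  [1] ....# => .  t=2,i=7
  [0] ..... => #  t=2,i=6
  bits 01110010001111010001001100110101 = 1916605237

1916605237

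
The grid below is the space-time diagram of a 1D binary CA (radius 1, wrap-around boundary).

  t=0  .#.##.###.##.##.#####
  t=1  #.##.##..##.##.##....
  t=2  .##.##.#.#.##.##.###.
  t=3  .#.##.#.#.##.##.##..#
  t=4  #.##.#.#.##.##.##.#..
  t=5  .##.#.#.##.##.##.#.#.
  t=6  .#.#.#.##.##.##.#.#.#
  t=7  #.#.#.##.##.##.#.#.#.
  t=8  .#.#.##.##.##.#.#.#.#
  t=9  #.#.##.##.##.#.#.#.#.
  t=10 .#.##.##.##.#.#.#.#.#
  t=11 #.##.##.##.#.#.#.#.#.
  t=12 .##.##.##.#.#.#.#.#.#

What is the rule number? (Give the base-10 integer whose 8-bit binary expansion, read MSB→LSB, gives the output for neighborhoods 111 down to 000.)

57

  ###|.  b7=0 t=0,i=7
  ##.|.  b6=0 t=0,i=4
  #.#|#  b5=1 t=0,i=0
  #..|#  b4=1 t=1,i=7
  .##|#  b3=1 t=0,i=3
  .#.|.  b2=0 t=0,i=1
  ..#|.  b1=0 t=1,i=8
  ...|#  b0=1 t=1,i=18
  bits 00111001 = 57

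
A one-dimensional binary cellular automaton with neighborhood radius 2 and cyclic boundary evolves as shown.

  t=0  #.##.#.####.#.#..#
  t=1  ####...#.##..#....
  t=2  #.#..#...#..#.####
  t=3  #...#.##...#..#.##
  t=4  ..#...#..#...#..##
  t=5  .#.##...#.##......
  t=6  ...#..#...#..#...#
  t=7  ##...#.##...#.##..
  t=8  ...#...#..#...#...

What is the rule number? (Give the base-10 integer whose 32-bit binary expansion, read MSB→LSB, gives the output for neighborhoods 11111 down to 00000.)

3905381770

  [31] ##### => #  t=2,i=16
  [30] ####. => #  t=0,i=9
  [29] ###.# => #  t=0,i=10
  [28] ###.. => .  t=1,i=3
  [27] ##.## => #  t=0,i=1
  [26] ##.#. => .  t=0,i=4
  [25] ##..# => .  t=1,i=11
  [24] ##... => .  t=1,i=4
  [23] #.### => #  t=0,i=7
  [22] #.##. => #  t=0,i=2
  [21] #.#.# => .  t=0,i=5
  [20] #.#.. => .  t=0,i=14
  [19] #..## => .  t=0,i=16
  [18] #..#. => #  t=1,i=12
  [17] #...# => #  t=1,i=5
  [16] #.... => #  t=1,i=15
  [15] .#### => .  t=0,i=8
  [14] .###. => #  t=3,i=17
  [13] .##.# => #  t=0,i=0
  [12] .##.. => .  t=1,i=10
  [11] .#.## => .  t=0,i=6
  [10] .#.#. => #  t=0,i=13
  [9] .#..# => .  t=0,i=15
  [8] .#... => #  t=1,i=14
  [7] ..### => #  t=1,i=0
  [6] ..##. => .  t=0,i=17
  [5] ..#.# => .  t=1,i=7
  [4] ..#.. => .  t=1,i=13
  [3] ...## => #  t=1,i=17
  [2] ...#. => .  t=1,i=6
  [1] ....# => #  t=1,i=16
  [0] ..... => .  t=5,i=14
  bits 11101000110001110110010110001010 = 3905381770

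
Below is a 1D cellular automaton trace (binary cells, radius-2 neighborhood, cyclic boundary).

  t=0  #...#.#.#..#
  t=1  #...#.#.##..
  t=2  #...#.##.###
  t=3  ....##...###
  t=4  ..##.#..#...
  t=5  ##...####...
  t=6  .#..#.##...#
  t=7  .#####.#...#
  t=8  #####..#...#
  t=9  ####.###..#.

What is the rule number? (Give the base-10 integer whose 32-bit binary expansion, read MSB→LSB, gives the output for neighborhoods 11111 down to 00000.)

3266615866

  nb #####: next=#  (t=7,i=3, bit31=1)
  nb ####.: next=#  (t=2,i=11, bit30=1)
  nb ###.#: next=.  (t=7,i=5, bit29=0)
  nb ###..: next=.  (t=2,i=0, bit28=0)
  nb ##.##: next=.  (t=2,i=8, bit27=0)
  nb ##.#.: next=.  (t=4,i=4, bit26=0)
  nb ##..#: next=#  (t=1,i=10, bit25=1)
  nb ##...: next=.  (t=0,i=1, bit24=0)
  nb #.###: next=#  (t=2,i=9, bit23=1)
  nb #.##.: next=.  (t=1,i=8, bit22=0)
  nb #.#.#: next=#  (t=0,i=6, bit21=1)
  nb #.#..: next=#  (t=0,i=8, bit20=1)
  nb #..##: next=.  (t=0,i=10, bit19=0)
  nb #..#.: next=#  (t=1,i=11, bit18=1)
  nb #...#: next=.  (t=0,i=2, bit17=0)
  nb #....: next=.  (t=3,i=1, bit16=0)
  nb .####: next=#  (t=2,i=10, bit15=1)
  nb .###.: next=.  (t=3,i=10, bit14=0)
  nb .##.#: next=.  (t=2,i=7, bit13=0)
  nb .##..: next=#  (t=0,i=0, bit12=1)
  nb .#.##: next=#  (t=1,i=7, bit11=1)
  nb .#.#.: next=.  (t=0,i=5, bit10=0)
  nb .#..#: next=#  (t=0,i=9, bit9=1)
  nb .#...: next=.  (t=1,i=1, bit8=0)
  nb ..###: next=.  (t=3,i=9, bit7=0)
  nb ..##.: next=.  (t=0,i=11, bit6=0)
  nb ..#.#: next=#  (t=0,i=4, bit5=1)
  nb ..#..: next=#  (t=1,i=0, bit4=1)
  nb ...##: next=#  (t=3,i=3, bit3=1)
  nb ...#.: next=.  (t=0,i=3, bit2=0)
  nb ....#: next=#  (t=3,i=2, bit1=1)
  nb .....: next=.  (t=4,i=11, bit0=0)
  bits 11000010101101001001101000111010 = 3266615866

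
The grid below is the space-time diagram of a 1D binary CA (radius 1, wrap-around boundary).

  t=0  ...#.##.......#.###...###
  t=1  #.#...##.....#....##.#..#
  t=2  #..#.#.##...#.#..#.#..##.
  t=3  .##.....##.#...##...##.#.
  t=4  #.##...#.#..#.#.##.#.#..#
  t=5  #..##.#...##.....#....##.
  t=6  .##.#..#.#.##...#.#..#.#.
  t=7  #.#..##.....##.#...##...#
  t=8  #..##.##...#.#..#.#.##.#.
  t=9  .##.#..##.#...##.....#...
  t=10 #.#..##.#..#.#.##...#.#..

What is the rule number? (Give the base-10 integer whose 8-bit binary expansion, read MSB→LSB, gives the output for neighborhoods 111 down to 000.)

  [7] ### => .  t=0,i=17
  [6] ##. => #  t=0,i=6
  [5] #.# => .  t=0,i=4
  [4] #.. => #  t=0,i=0
  [3] .## => .  t=0,i=5
  [2] .#. => .  t=0,i=3
  [1] ..# => #  t=0,i=2
  [0] ... => .  t=0,i=1
  bits 01010010 = 82

82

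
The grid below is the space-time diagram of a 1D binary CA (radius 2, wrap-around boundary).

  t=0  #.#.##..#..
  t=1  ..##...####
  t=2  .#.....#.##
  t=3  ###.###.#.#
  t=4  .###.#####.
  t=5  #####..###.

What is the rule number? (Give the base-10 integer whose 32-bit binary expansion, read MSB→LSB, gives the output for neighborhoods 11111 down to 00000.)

  #####|#  b31=1 t=4,i=7
  ####.|#  b30=1 t=1,i=9
  ###.#|#  b29=1 t=3,i=2
  ###..|#  b28=1 t=1,i=10
  ##.##|#  b27=1 t=3,i=3
  ##.#.|#  b26=1 t=2,i=0
  ##..#|.  b25=0 t=0,i=6
  ##...|.  b24=0 t=1,i=4
  #.###|.  b23=0 t=3,i=4
  #.##.|.  b22=0 t=0,i=4
  #.#.#|#  b21=1 t=0,i=2
  #.#..|#  b20=1 t=2,i=1
  #..##|#  b19=1 t=1,i=1
  #..#.|#  b18=1 t=0,i=7
  #...#|.  b17=0 t=1,i=5
  #....|.  b16=0 t=2,i=3
  .####|.  b15=0 t=1,i=8
  .###.|#  b14=1 t=3,i=5
  .##.#|#  b13=1 t=2,i=10
  .##..|.  b12=0 t=0,i=5
  .#.##|#  b11=1 t=0,i=3
  .#.#.|.  b10=0 t=0,i=1
  .#..#|#  b9=1 t=0,i=9
  .#...|#  b8=1 t=2,i=2
  ..###|#  b7=1 t=1,i=7
  ..##.|.  b6=0 t=1,i=2
  ..#.#|.  b5=0 t=0,i=0
  ..#..|#  b4=1 t=0,i=8
  ...##|.  b3=0 t=1,i=6
  ...#.|#  b2=1 t=2,i=6
  ....#|#  b1=1 t=2,i=5
  .....|#  b0=1 t=2,i=4
  bits 11111100001111000110101110010111 = 4231818135

4231818135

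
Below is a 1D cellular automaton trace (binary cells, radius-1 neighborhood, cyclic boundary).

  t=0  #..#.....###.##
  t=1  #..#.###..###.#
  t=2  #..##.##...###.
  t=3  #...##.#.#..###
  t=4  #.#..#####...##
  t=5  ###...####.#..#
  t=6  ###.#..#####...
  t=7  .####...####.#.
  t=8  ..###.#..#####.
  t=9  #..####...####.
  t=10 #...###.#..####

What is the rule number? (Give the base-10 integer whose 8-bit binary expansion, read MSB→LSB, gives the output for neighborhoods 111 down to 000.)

229

  ###|#  b7=1 t=0,i=10
  ##.|#  b6=1 t=0,i=0
  #.#|#  b5=1 t=0,i=12
  #..|.  b4=0 t=0,i=1
  .##|.  b3=0 t=0,i=9
  .#.|#  b2=1 t=0,i=3
  ..#|.  b1=0 t=0,i=2
  ...|#  b0=1 t=0,i=5
  bits 11100101 = 229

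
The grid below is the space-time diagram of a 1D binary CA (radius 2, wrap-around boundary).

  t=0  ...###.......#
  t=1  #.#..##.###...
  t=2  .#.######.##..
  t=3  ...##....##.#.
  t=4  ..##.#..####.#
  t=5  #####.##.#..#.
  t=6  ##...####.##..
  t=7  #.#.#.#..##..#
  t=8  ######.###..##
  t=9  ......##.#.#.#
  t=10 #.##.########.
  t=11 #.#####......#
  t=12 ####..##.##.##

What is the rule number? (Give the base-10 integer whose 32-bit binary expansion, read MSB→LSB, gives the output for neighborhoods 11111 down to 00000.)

502048585

  ##### -> .   bit 31 = 0  t=2,i=5
  ####. -> .   bit 30 = 0  t=2,i=7
  ###.# -> .   bit 29 = 0  t=2,i=8
  ###.. -> #   bit 28 = 1  t=0,i=5
  ##.## -> #   bit 27 = 1  t=1,i=7
  ##.#. -> #   bit 26 = 1  t=3,i=11
  ##..# -> .   bit 25 = 0  t=6,i=12
  ##... -> #   bit 24 = 1  t=0,i=6
  #.### -> #   bit 23 = 1  t=1,i=8
  #.##. -> #   bit 22 = 1  t=2,i=10
  #.#.# -> #   bit 21 = 1  t=7,i=2
  #.#.. -> .   bit 20 = 0  t=1,i=2
  #..## -> #   bit 19 = 1  t=1,i=4
  #..#. -> #   bit 18 = 1  t=5,i=11
  #...# -> .   bit 17 = 0  t=0,i=1
  #.... -> .   bit 16 = 0  t=0,i=7
  .#### -> #   bit 15 = 1  t=2,i=4
  .###. -> .   bit 14 = 0  t=0,i=4
  .##.# -> #   bit 13 = 1  t=1,i=6
  .##.. -> .   bit 12 = 0  t=2,i=11
  .#.## -> .   bit 11 = 0  t=2,i=2
  .#.#. -> #   bit 10 = 1  t=1,i=1
  .#..# -> #   bit 9 = 1  t=1,i=3
  .#... -> #   bit 8 = 1  t=0,i=0
  ..### -> .   bit 7 = 0  t=0,i=3
  ..##. -> #   bit 6 = 1  t=1,i=5
  ..#.# -> .   bit 5 = 0  t=1,i=0
  ..#.. -> .   bit 4 = 0  t=0,i=13
  ...## -> #   bit 3 = 1  t=0,i=2
  ...#. -> .   bit 2 = 0  t=0,i=12
  ....# -> .   bit 1 = 0  t=0,i=11
  ..... -> #   bit 0 = 1  t=0,i=8
  bits 00011101111011001010011101001001 = 502048585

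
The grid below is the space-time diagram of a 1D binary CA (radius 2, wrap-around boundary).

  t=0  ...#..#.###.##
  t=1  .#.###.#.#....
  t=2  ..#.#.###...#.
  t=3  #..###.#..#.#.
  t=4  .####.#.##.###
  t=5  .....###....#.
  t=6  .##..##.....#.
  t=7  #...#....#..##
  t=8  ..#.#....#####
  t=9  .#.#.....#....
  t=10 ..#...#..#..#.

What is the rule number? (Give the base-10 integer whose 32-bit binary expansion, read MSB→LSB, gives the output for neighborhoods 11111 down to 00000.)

  #####|.  b31=0 t=8,i=11
  ####.|.  b30=0 t=4,i=3
  ###.#|.  b29=0 t=0,i=10
  ###..|.  b28=0 t=2,i=8
  ##.##|.  b27=0 t=0,i=11
  ##.#.|#  b26=1 t=1,i=6
  ##..#|.  b25=0 t=6,i=3
  ##...|.  b24=0 t=0,i=0
  #.###|.  b23=0 t=0,i=8
  #.##.|.  b22=0 t=0,i=12
  #.#.#|#  b21=1 t=1,i=7
  #.#..|.  b20=0 t=1,i=9
  #..##|#  b19=1 t=3,i=2
  #..#.|#  b18=1 t=0,i=5
  #...#|#  b17=1 t=0,i=1
  #....|.  b16=0 t=1,i=11
  .####|.  b15=0 t=4,i=2
  .###.|#  b14=1 t=0,i=9
  .##.#|.  b13=0 t=4,i=9
  .##..|.  b12=0 t=0,i=13
  .#.##|#  b11=1 t=0,i=7
  .#.#.|#  b10=1 t=1,i=8
  .#..#|#  b9=1 t=0,i=4
  .#...|.  b8=0 t=1,i=10
  ..###|#  b7=1 t=3,i=3
  ..##.|.  b6=0 t=6,i=1
  ..#.#|.  b5=0 t=0,i=6
  ..#..|#  b4=1 t=0,i=3
  ...##|.  b3=0 t=5,i=4
  ...#.|.  b2=0 t=0,i=2
  ....#|.  b1=0 t=1,i=13
  .....|#  b0=1 t=1,i=12
  bits 00000100001011100100111010010001 = 70143633

70143633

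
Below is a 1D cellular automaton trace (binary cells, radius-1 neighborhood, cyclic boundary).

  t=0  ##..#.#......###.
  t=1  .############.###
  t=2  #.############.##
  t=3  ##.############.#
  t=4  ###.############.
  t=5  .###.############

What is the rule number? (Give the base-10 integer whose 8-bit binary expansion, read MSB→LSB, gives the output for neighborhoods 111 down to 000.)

  ### -> #   bit 7 = 1  t=0,i=14
  ##. -> #   bit 6 = 1  t=0,i=1
  #.# -> #   bit 5 = 1  t=0,i=5
  #.. -> #   bit 4 = 1  t=0,i=2
  .## -> .   bit 3 = 0  t=0,i=0
  .#. -> #   bit 2 = 1  t=0,i=4
  ..# -> #   bit 1 = 1  t=0,i=3
  ... -> #   bit 0 = 1  t=0,i=8
  bits 11110111 = 247

247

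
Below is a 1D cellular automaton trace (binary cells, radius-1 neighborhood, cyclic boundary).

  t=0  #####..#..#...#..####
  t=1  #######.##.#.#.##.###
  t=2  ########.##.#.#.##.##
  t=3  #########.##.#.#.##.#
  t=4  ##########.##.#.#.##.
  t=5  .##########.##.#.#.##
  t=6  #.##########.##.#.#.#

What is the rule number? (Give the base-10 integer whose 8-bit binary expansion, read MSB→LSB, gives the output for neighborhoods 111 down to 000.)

  nb ###: next=#  (t=0,i=0, bit7=1)
  nb ##.: next=#  (t=0,i=4, bit6=1)
  nb #.#: next=#  (t=1,i=7, bit5=1)
  nb #..: next=#  (t=0,i=5, bit4=1)
  nb .##: next=.  (t=0,i=17, bit3=0)
  nb .#.: next=.  (t=0,i=7, bit2=0)
  nb ..#: next=#  (t=0,i=6, bit1=1)
  nb ...: next=.  (t=0,i=12, bit0=0)
  bits 11110010 = 242

242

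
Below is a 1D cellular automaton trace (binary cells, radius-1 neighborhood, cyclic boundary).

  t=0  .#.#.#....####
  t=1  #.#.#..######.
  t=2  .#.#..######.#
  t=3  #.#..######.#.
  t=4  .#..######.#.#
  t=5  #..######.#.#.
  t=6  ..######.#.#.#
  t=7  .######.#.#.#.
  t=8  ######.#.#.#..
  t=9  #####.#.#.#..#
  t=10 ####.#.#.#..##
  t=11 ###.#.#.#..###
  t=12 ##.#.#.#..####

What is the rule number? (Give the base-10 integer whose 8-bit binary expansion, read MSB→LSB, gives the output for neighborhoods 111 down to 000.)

171

  ### -> #   bit 7 = 1  t=0,i=11
  ##. -> .   bit 6 = 0  t=0,i=13
  #.# -> #   bit 5 = 1  t=0,i=0
  #.. -> .   bit 4 = 0  t=0,i=6
  .## -> #   bit 3 = 1  t=0,i=10
  .#. -> .   bit 2 = 0  t=0,i=1
  ..# -> #   bit 1 = 1  t=0,i=9
  ... -> #   bit 0 = 1  t=0,i=7
  bits 10101011 = 171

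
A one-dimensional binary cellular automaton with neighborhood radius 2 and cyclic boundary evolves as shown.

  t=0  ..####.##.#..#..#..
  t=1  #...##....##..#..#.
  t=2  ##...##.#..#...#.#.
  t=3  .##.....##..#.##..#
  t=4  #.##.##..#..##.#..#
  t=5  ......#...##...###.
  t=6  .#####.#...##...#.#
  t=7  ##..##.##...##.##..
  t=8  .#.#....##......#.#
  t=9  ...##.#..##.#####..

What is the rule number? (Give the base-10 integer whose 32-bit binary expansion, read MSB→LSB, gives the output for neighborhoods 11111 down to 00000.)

  [31] ##### => .  t=6,i=3
  [30] ####. => #  t=0,i=4
  [29] ###.# => #  t=0,i=5
  [28] ###.. => .  t=5,i=17
  [27] ##.## => .  t=0,i=6
  [26] ##.#. => .  t=0,i=9
  [25] ##..# => .  t=1,i=12
  [24] ##... => #  t=1,i=6
  [23] #.### => #  t=6,i=1
  [22] #.##. => .  t=0,i=7
  [21] #.#.# => .  t=2,i=17
  [20] #.#.. => #  t=0,i=10
  [19] #..## => #  t=4,i=11
  [18] #..#. => .  t=0,i=12
  [17] #...# => .  t=1,i=2
  [16] #.... => .  t=0,i=18
  [15] .#### => .  t=0,i=3
  [14] .###. => #  t=5,i=16
  [13] .##.# => .  t=0,i=8
  [12] .##.. => #  t=1,i=5
  [11] .#.## => #  t=2,i=18
  [10] .#.#. => .  t=1,i=18
  [9] .#..# => #  t=0,i=11
  [8] .#... => #  t=0,i=17
  [7] ..### => .  t=0,i=2
  [6] ..##. => .  t=1,i=4
  [5] ..#.# => #  t=1,i=17
  [4] ..#.. => .  t=0,i=13
  [3] ...## => .  t=0,i=1
  [2] ...#. => #  t=2,i=14
  [1] ....# => #  t=0,i=0
  [0] ..... => #  t=3,i=5
  bits 01100001100110000101101100100111 = 1637374759

1637374759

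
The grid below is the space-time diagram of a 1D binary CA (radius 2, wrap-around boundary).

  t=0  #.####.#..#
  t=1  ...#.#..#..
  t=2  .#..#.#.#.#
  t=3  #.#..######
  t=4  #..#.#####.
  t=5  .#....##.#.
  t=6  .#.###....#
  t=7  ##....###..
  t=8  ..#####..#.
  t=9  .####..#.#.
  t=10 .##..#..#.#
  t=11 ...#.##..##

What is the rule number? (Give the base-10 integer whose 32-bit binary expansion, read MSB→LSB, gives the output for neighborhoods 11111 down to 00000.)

  ##### -> #   bit 31 = 1  t=3,i=7
  ####. -> .   bit 30 = 0  t=0,i=4
  ###.# -> #   bit 29 = 1  t=0,i=5
  ###.. -> .   bit 28 = 0  t=6,i=5
  ##.## -> .   bit 27 = 0  t=0,i=1
  ##.#. -> .   bit 26 = 0  t=0,i=6
  ##..# -> #   bit 25 = 1  t=7,i=9
  ##... -> #   bit 24 = 1  t=6,i=6
  #.### -> .   bit 23 = 0  t=0,i=2
  #.##. -> .   bit 22 = 0  t=10,i=1
  #.#.# -> #   bit 21 = 1  t=2,i=6
  #.#.. -> .   bit 20 = 0  t=0,i=7
  #..## -> .   bit 19 = 0  t=0,i=9
  #..#. -> .   bit 18 = 0  t=1,i=7
  #...# -> .   bit 17 = 0  t=8,i=0
  #.... -> #   bit 16 = 1  t=1,i=10
  .#### -> #   bit 15 = 1  t=0,i=3
  .###. -> .   bit 14 = 0  t=6,i=4
  .##.# -> .   bit 13 = 0  t=0,i=0
  .##.. -> .   bit 12 = 0  t=7,i=1
  .#.## -> .   bit 11 = 0  t=4,i=4
  .#.#. -> #   bit 10 = 1  t=1,i=4
  .#..# -> #   bit 9 = 1  t=0,i=8
  .#... -> .   bit 8 = 0  t=1,i=9
  ..### -> #   bit 7 = 1  t=3,i=5
  ..##. -> .   bit 6 = 0  t=0,i=10
  ..#.# -> .   bit 5 = 0  t=1,i=3
  ..#.. -> #   bit 4 = 1  t=1,i=8
  ...## -> #   bit 3 = 1  t=5,i=5
  ...#. -> .   bit 2 = 0  t=1,i=2
  ....# -> #   bit 1 = 1  t=1,i=1
  ..... -> .   bit 0 = 0  t=1,i=0
  bits 10100011001000011000011010011010 = 2736883354

2736883354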